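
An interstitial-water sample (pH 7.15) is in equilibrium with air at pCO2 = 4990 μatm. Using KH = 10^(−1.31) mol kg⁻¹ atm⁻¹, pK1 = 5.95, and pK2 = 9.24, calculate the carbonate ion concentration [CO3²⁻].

[CO3²⁻] = 0.0315 mmol/kg

[CO2*] = KH · pCO2 = 10^(−1.31) × 4990×10^-6 = 2.444×10^-4 mol/kg
α₀ = 1/(1 + K1/[H⁺] + K1K2/[H⁺]²) = 1/(1 + 10^+1.20 + 10^-0.89) = 0.05890
DIC = [CO2*]/α₀ = 2.444×10^-4 / 0.05890 = 4.149 mmol/kg
[CO3²⁻] = α₂·DIC; α₂ = 0.007588, so [CO3²⁻] = 0.007588 × 4.149 = 0.0315 mmol/kg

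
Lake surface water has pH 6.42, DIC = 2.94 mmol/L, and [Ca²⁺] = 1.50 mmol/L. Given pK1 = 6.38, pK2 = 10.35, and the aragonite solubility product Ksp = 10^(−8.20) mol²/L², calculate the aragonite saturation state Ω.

α₂ = 1 / (1 + [H⁺]/K2 + [H⁺]²/(K1K2)) = 1 / (1 + 10^+3.93 + 10^+3.89)
   = 1 / (1 + 8511.4 + 7762.5) = 1/1.6275×10^4 = 6.144×10^-5
[CO3²⁻] = α₂ × DIC = 6.144×10^-5 × 2.94 = 0.0001806 mmol/L = 0.1806 μmol/L
Ksp = 10^(−8.20) = 6.310×10^-9
Ω = [Ca²⁺][CO3²⁻]/Ksp = (1.50×10^-3)(1.806×10^-7) / 6.310×10^-9 = 0.0429

Ω = 0.0429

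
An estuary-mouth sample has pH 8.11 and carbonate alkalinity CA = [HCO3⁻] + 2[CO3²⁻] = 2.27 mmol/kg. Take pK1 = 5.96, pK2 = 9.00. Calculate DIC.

DIC = 2.05 mmol/kg

CA = [HCO3⁻] + 2[CO3²⁻] = (α₁ + 2α₂)·DIC
At pH 8.11: [H⁺]/K1 = 10^-2.15 = 0.0070795, K2/[H⁺] = 10^-0.89 = 0.12882
α₁ = 1/(1 + 0.0070795 + 0.12882) = 1/1.1359 = 0.8804; α₂ = α₁·K2/[H⁺] = 0.1134
α₁ + 2α₂ = 1.1072
DIC = CA / (α₁ + 2α₂) = 2.27 / 1.1072 = 2.05 mmol/kg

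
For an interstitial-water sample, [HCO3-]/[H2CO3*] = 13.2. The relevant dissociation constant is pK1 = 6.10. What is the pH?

From K1 = [H⁺][HCO3-]/[H2CO3*]:  pH = pK1 + log₁₀([HCO3-]/[H2CO3*])
log₁₀(13.2) = +1.121
pH = 6.10 + (+1.121) = 7.22

pH = 7.22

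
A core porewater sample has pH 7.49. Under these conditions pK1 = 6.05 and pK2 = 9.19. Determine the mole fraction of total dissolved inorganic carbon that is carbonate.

α₂ = 0.0189

α₂ = 1 / (1 + [H⁺]/K2 + [H⁺]²/(K1K2)) = 1 / (1 + 10^+1.70 + 10^+0.26)
   = 1 / (1 + 50.119 + 1.8197) = 1/52.938 = 0.01889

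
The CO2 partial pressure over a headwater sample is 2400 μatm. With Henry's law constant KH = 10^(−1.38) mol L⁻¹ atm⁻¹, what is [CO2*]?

[CO2*] = 100 μmol/L

KH = 10^(−1.38) = 4.169×10^-2 mol L⁻¹ atm⁻¹
[CO2*] = KH · pCO2 = 4.169×10^-2 × 2400×10^-6 atm = 1.00×10^-4 mol/L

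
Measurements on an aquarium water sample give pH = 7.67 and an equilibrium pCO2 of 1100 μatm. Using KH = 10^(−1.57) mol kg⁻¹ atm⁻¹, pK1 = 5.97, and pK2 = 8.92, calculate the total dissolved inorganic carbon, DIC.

DIC = 1.60 mmol/kg

[CO2*] = KH · pCO2 = 10^(−1.57) × 1100×10^-6 = 2.961×10^-5 mol/kg
α₀ = 1/(1 + K1/[H⁺] + K1K2/[H⁺]²) = 1/(1 + 10^+1.70 + 10^+0.45) = 0.01854
DIC = [CO2*]/α₀ = 2.961×10^-5 / 0.01854 = 1.60 mmol/kg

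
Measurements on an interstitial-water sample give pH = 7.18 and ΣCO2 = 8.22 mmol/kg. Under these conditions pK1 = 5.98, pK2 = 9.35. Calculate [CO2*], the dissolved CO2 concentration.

[CO2*] = 0.485 mmol/kg

α₀ = 1 / (1 + K1/[H⁺] + K1K2/[H⁺]²) = 1 / (1 + 10^+1.20 + 10^-0.97)
   = 1 / (1 + 15.849 + 0.10715) = 1/16.956 = 0.05898
[CO2*] = α₀ × DIC = 0.05898 × 8.22 = 0.485 mmol/kg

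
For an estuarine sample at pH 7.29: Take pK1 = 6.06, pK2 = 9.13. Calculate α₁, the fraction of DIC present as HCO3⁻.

α₁ = 1 / (1 + [H⁺]/K1 + K2/[H⁺]) = 1 / (1 + 10^-1.23 + 10^-1.84)
   = 1 / (1 + 0.058884 + 0.014454) = 1/1.0733 = 0.9317

α₁ = 0.932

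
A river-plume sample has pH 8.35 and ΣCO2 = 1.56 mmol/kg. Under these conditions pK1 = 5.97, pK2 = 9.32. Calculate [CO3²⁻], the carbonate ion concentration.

α₂ = 1 / (1 + [H⁺]/K2 + [H⁺]²/(K1K2)) = 1 / (1 + 10^+0.97 + 10^-1.41)
   = 1 / (1 + 9.3325 + 0.038905) = 1/10.371 = 0.09642
[CO3²⁻] = α₂ × DIC = 0.09642 × 1.56 = 0.150 mmol/kg

[CO3²⁻] = 0.150 mmol/kg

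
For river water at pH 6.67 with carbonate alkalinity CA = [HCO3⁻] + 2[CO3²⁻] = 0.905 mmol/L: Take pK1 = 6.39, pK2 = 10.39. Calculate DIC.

CA = [HCO3⁻] + 2[CO3²⁻] = (α₁ + 2α₂)·DIC
At pH 6.67: [H⁺]/K1 = 10^-0.28 = 0.52481, K2/[H⁺] = 10^-3.72 = 0.00019055
α₁ = 1/(1 + 0.52481 + 0.00019055) = 1/1.5250 = 0.6557; α₂ = α₁·K2/[H⁺] = 0.0001249
α₁ + 2α₂ = 0.6560
DIC = CA / (α₁ + 2α₂) = 0.905 / 0.6560 = 1.38 mmol/L

DIC = 1.38 mmol/L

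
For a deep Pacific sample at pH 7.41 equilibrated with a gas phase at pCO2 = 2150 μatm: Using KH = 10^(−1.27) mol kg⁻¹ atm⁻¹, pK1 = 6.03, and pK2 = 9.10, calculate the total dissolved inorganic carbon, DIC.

[CO2*] = KH · pCO2 = 10^(−1.27) × 2150×10^-6 = 1.155×10^-4 mol/kg
α₀ = 1/(1 + K1/[H⁺] + K1K2/[H⁺]²) = 1/(1 + 10^+1.38 + 10^-0.31) = 0.03925
DIC = [CO2*]/α₀ = 1.155×10^-4 / 0.03925 = 2.94 mmol/kg

DIC = 2.94 mmol/kg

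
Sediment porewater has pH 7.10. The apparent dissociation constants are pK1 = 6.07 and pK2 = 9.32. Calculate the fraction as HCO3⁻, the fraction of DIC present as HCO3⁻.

α₁ = 0.910

α₁ = 1 / (1 + [H⁺]/K1 + K2/[H⁺]) = 1 / (1 + 10^-1.03 + 10^-2.22)
   = 1 / (1 + 0.093325 + 0.0060256) = 1/1.0994 = 0.9096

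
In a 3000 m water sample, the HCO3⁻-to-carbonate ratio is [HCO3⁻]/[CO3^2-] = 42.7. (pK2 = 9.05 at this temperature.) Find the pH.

From K2 = [H⁺][CO3^2-]/[HCO3⁻]:  pH = pK2 − log₁₀([HCO3⁻]/[CO3^2-])
log₁₀(42.7) = +1.630
pH = 9.05 − (+1.630) = 7.42

pH = 7.42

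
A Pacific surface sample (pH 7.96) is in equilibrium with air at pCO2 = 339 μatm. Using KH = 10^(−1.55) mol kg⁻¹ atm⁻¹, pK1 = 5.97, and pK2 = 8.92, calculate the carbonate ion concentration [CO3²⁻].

[CO3²⁻] = 0.102 mmol/kg

[CO2*] = KH · pCO2 = 10^(−1.55) × 339×10^-6 = 9.554×10^-6 mol/kg
α₀ = 1/(1 + K1/[H⁺] + K1K2/[H⁺]²) = 1/(1 + 10^+1.99 + 10^+1.03) = 0.009138
DIC = [CO2*]/α₀ = 9.554×10^-6 / 0.009138 = 1.046 mmol/kg
[CO3²⁻] = α₂·DIC; α₂ = 0.09791, so [CO3²⁻] = 0.09791 × 1.046 = 0.102 mmol/kg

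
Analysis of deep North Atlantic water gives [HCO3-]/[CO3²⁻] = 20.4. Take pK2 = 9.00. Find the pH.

From K2 = [H⁺][CO3²⁻]/[HCO3-]:  pH = pK2 − log₁₀([HCO3-]/[CO3²⁻])
log₁₀(20.4) = +1.310
pH = 9.00 − (+1.310) = 7.69

pH = 7.69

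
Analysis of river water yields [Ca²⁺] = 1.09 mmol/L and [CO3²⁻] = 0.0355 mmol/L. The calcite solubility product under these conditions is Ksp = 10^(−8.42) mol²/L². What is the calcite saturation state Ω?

Ksp = 10^(−8.42) = 3.802×10^-9
Ω = [Ca²⁺][CO3²⁻]/Ksp = (1.09×10^-3)(0.0355×10^-3) / 3.802×10^-9 = 10.2

Ω = 10.2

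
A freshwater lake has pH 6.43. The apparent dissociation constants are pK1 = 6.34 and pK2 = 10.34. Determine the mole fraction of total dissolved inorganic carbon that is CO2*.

α₀ = 1 / (1 + K1/[H⁺] + K1K2/[H⁺]²) = 1 / (1 + 10^+0.09 + 10^-3.82)
   = 1 / (1 + 1.2303 + 0.00015136) = 1/2.2304 = 0.4483

α₀ = 0.448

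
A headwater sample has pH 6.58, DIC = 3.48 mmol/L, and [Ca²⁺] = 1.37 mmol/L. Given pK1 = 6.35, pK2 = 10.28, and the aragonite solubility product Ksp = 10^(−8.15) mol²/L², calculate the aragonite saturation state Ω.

α₂ = 1 / (1 + [H⁺]/K2 + [H⁺]²/(K1K2)) = 1 / (1 + 10^+3.70 + 10^+3.47)
   = 1 / (1 + 5011.9 + 2951.2) = 1/7964.1 = 0.0001256
[CO3²⁻] = α₂ × DIC = 0.0001256 × 3.48 = 0.0004370 mmol/L = 0.4370 μmol/L
Ksp = 10^(−8.15) = 7.079×10^-9
Ω = [Ca²⁺][CO3²⁻]/Ksp = (1.37×10^-3)(4.370×10^-7) / 7.079×10^-9 = 0.0846

Ω = 0.0846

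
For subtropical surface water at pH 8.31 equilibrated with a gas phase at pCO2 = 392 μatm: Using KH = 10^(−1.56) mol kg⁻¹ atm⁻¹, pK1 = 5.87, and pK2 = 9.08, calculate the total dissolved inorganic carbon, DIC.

DIC = 3.49 mmol/kg

[CO2*] = KH · pCO2 = 10^(−1.56) × 392×10^-6 = 1.080×10^-5 mol/kg
α₀ = 1/(1 + K1/[H⁺] + K1K2/[H⁺]²) = 1/(1 + 10^+2.44 + 10^+1.67) = 0.003094
DIC = [CO2*]/α₀ = 1.080×10^-5 / 0.003094 = 3.49 mmol/kg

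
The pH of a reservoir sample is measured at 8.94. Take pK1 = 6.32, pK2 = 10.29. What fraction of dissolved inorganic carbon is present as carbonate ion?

α₂ = 1 / (1 + [H⁺]/K2 + [H⁺]²/(K1K2)) = 1 / (1 + 10^+1.35 + 10^-1.27)
   = 1 / (1 + 22.387 + 0.053703) = 1/23.441 = 0.04266

α₂ = 0.0427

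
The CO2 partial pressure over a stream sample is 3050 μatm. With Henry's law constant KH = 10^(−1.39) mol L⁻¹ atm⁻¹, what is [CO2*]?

KH = 10^(−1.39) = 4.074×10^-2 mol L⁻¹ atm⁻¹
[CO2*] = KH · pCO2 = 4.074×10^-2 × 3050×10^-6 atm = 1.24×10^-4 mol/L

[CO2*] = 124 μmol/L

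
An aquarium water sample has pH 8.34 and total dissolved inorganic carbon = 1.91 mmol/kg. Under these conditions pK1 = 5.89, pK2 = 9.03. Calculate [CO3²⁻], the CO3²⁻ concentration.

[CO3²⁻] = 0.323 mmol/kg

α₂ = 1 / (1 + [H⁺]/K2 + [H⁺]²/(K1K2)) = 1 / (1 + 10^+0.69 + 10^-1.76)
   = 1 / (1 + 4.8978 + 0.017378) = 1/5.9152 = 0.1691
[CO3²⁻] = α₂ × DIC = 0.1691 × 1.91 = 0.323 mmol/kg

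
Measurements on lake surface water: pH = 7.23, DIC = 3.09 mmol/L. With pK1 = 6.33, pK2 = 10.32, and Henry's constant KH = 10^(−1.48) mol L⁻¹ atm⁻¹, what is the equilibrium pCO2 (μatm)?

pCO2 = 1.04×10^4 μatm

α₀ = 1 / (1 + K1/[H⁺] + K1K2/[H⁺]²) = 1 / (1 + 10^+0.90 + 10^-2.19)
   = 1 / (1 + 7.9433 + 0.0064565) = 1/8.9497 = 0.1117
[CO2*] = α₀ × DIC = 0.1117 × 3.09 = 0.3453 mmol/L
pCO2 = [CO2*]/KH = 3.453×10^-4 / 3.311×10^-2 = 1.04×10^4 μatm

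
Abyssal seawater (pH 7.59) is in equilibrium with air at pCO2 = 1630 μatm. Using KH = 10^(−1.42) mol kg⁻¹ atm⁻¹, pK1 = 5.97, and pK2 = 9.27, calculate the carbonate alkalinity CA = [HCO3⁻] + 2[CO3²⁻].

[CO2*] = KH · pCO2 = 10^(−1.42) × 1630×10^-6 = 6.197×10^-5 mol/kg
α₀ = 1/(1 + K1/[H⁺] + K1K2/[H⁺]²) = 1/(1 + 10^+1.62 + 10^-0.06) = 0.02296
DIC = [CO2*]/α₀ = 6.197×10^-5 / 0.02296 = 2.699 mmol/kg
CA = (α₁ + 2α₂)·DIC = (0.9570 + 2×0.02000) × 2.699 = 2.69 mmol/kg

CA = 2.69 mmol/kg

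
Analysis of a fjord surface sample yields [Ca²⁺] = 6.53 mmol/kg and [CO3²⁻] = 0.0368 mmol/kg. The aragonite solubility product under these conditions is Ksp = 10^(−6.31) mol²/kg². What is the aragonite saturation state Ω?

Ω = 0.491

Ksp = 10^(−6.31) = 4.898×10^-7
Ω = [Ca²⁺][CO3²⁻]/Ksp = (6.53×10^-3)(0.0368×10^-3) / 4.898×10^-7 = 0.491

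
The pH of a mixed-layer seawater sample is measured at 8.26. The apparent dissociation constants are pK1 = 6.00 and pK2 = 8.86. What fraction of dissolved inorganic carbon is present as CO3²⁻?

α₂ = 0.200

α₂ = 1 / (1 + [H⁺]/K2 + [H⁺]²/(K1K2)) = 1 / (1 + 10^+0.60 + 10^-1.66)
   = 1 / (1 + 3.9811 + 0.021878) = 1/5.0029 = 0.1999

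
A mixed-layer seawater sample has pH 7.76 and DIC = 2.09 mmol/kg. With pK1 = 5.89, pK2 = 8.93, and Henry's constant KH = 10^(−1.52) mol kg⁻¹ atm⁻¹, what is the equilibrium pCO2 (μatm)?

α₀ = 1 / (1 + K1/[H⁺] + K1K2/[H⁺]²) = 1 / (1 + 10^+1.87 + 10^+0.70)
   = 1 / (1 + 74.131 + 5.0119) = 1/80.143 = 0.01248
[CO2*] = α₀ × DIC = 0.01248 × 2.09 = 0.02608 mmol/kg
pCO2 = [CO2*]/KH = 2.608×10^-5 / 3.020×10^-2 = 864 μatm

pCO2 = 864 μatm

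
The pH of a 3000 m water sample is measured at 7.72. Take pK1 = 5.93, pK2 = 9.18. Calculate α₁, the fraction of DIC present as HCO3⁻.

α₁ = 0.952

α₁ = 1 / (1 + [H⁺]/K1 + K2/[H⁺]) = 1 / (1 + 10^-1.79 + 10^-1.46)
   = 1 / (1 + 0.016218 + 0.034674) = 1/1.0509 = 0.9516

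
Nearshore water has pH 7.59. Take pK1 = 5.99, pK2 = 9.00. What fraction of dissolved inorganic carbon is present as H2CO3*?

α₀ = 0.0236

α₀ = 1 / (1 + K1/[H⁺] + K1K2/[H⁺]²) = 1 / (1 + 10^+1.60 + 10^+0.19)
   = 1 / (1 + 39.811 + 1.5488) = 1/42.360 = 0.02361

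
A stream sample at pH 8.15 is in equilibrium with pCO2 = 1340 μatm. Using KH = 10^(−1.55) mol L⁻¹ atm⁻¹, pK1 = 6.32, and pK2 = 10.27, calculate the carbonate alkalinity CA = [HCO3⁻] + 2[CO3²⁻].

[CO2*] = KH · pCO2 = 10^(−1.55) × 1340×10^-6 = 3.777×10^-5 mol/L
α₀ = 1/(1 + K1/[H⁺] + K1K2/[H⁺]²) = 1/(1 + 10^+1.83 + 10^-0.29) = 0.01447
DIC = [CO2*]/α₀ = 3.777×10^-5 / 0.01447 = 2.610 mmol/L
CA = (α₁ + 2α₂)·DIC = (0.9781 + 2×0.007420) × 2.610 = 2.59 mmol/L

CA = 2.59 mmol/L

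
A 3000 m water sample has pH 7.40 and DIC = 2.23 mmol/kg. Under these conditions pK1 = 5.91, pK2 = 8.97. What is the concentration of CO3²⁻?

[CO3²⁻] = 0.0567 mmol/kg

α₂ = 1 / (1 + [H⁺]/K2 + [H⁺]²/(K1K2)) = 1 / (1 + 10^+1.57 + 10^+0.08)
   = 1 / (1 + 37.154 + 1.2023) = 1/39.356 = 0.02541
[CO3²⁻] = α₂ × DIC = 0.02541 × 2.23 = 0.0567 mmol/kg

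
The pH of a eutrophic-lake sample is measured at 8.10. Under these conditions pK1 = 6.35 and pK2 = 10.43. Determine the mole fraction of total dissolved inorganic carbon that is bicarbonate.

α₁ = 1 / (1 + [H⁺]/K1 + K2/[H⁺]) = 1 / (1 + 10^-1.75 + 10^-2.33)
   = 1 / (1 + 0.017783 + 0.0046774) = 1/1.0225 = 0.9780

α₁ = 0.978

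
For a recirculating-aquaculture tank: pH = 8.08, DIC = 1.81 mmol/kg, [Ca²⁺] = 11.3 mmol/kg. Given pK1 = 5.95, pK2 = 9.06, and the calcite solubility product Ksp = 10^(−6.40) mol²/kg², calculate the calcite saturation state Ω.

α₂ = 1 / (1 + [H⁺]/K2 + [H⁺]²/(K1K2)) = 1 / (1 + 10^+0.98 + 10^-1.15)
   = 1 / (1 + 9.5499 + 0.070795) = 1/10.621 = 0.09416
[CO3²⁻] = α₂ × DIC = 0.09416 × 1.81 = 0.1704 mmol/kg
Ksp = 10^(−6.40) = 3.981×10^-7
Ω = [Ca²⁺][CO3²⁻]/Ksp = (11.3×10^-3)(1.704×10^-4) / 3.981×10^-7 = 4.84

Ω = 4.84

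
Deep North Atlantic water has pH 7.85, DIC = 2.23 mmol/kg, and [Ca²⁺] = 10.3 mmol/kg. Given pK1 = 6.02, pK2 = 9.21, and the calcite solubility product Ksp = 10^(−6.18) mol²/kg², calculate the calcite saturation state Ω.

α₂ = 1 / (1 + [H⁺]/K2 + [H⁺]²/(K1K2)) = 1 / (1 + 10^+1.36 + 10^-0.47)
   = 1 / (1 + 22.909 + 0.33884) = 1/24.248 = 0.04124
[CO3²⁻] = α₂ × DIC = 0.04124 × 2.23 = 0.09197 mmol/kg
Ksp = 10^(−6.18) = 6.607×10^-7
Ω = [Ca²⁺][CO3²⁻]/Ksp = (10.3×10^-3)(9.197×10^-5) / 6.607×10^-7 = 1.43

Ω = 1.43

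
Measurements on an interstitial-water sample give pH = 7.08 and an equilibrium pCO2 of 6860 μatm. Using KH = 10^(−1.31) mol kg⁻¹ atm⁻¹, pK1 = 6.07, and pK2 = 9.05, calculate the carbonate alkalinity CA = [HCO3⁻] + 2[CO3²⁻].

CA = 3.51 mmol/kg

[CO2*] = KH · pCO2 = 10^(−1.31) × 6860×10^-6 = 3.360×10^-4 mol/kg
α₀ = 1/(1 + K1/[H⁺] + K1K2/[H⁺]²) = 1/(1 + 10^+1.01 + 10^-0.96) = 0.08816
DIC = [CO2*]/α₀ = 3.360×10^-4 / 0.08816 = 3.811 mmol/kg
CA = (α₁ + 2α₂)·DIC = (0.9022 + 2×0.009667) × 3.811 = 3.51 mmol/kg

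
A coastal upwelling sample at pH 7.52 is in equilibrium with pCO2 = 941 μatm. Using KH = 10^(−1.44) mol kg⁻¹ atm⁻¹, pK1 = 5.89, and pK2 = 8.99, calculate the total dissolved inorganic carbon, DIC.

DIC = 1.54 mmol/kg

[CO2*] = KH · pCO2 = 10^(−1.44) × 941×10^-6 = 3.417×10^-5 mol/kg
α₀ = 1/(1 + K1/[H⁺] + K1K2/[H⁺]²) = 1/(1 + 10^+1.63 + 10^+0.16) = 0.02217
DIC = [CO2*]/α₀ = 3.417×10^-5 / 0.02217 = 1.54 mmol/kg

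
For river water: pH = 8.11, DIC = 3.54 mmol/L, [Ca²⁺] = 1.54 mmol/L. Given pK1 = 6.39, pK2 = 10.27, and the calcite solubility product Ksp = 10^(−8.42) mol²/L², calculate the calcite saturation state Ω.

Ω = 9.67

α₂ = 1 / (1 + [H⁺]/K2 + [H⁺]²/(K1K2)) = 1 / (1 + 10^+2.16 + 10^+0.44)
   = 1 / (1 + 144.54 + 2.7542) = 1/148.30 = 0.006743
[CO3²⁻] = α₂ × DIC = 0.006743 × 3.54 = 0.02387 mmol/L
Ksp = 10^(−8.42) = 3.802×10^-9
Ω = [Ca²⁺][CO3²⁻]/Ksp = (1.54×10^-3)(2.387×10^-5) / 3.802×10^-9 = 9.67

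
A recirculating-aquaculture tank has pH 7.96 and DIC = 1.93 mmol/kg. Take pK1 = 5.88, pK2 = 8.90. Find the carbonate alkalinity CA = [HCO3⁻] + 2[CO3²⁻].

CA = [HCO3⁻] + 2[CO3²⁻] = (α₁ + 2α₂)·DIC
At pH 7.96: [H⁺]/K1 = 10^-2.08 = 0.0083176, K2/[H⁺] = 10^-0.94 = 0.11482
α₁ = 1/(1 + 0.0083176 + 0.11482) = 1/1.1231 = 0.8904; α₂ = α₁·K2/[H⁺] = 0.1022
α₁ + 2α₂ = 1.0948
CA = 1.0948 × 1.93 = 2.11 mmol/kg

CA = 2.11 mmol/kg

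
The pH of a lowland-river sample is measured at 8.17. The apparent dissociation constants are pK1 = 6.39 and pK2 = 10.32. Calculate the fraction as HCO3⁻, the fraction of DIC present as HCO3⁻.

α₁ = 0.977

α₁ = 1 / (1 + [H⁺]/K1 + K2/[H⁺]) = 1 / (1 + 10^-1.78 + 10^-2.15)
   = 1 / (1 + 0.016596 + 0.0070795) = 1/1.0237 = 0.9769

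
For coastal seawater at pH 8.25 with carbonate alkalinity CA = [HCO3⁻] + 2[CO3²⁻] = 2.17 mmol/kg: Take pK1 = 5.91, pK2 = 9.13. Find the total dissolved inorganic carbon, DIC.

DIC = 1.95 mmol/kg

CA = [HCO3⁻] + 2[CO3²⁻] = (α₁ + 2α₂)·DIC
At pH 8.25: [H⁺]/K1 = 10^-2.34 = 0.0045709, K2/[H⁺] = 10^-0.88 = 0.13183
α₁ = 1/(1 + 0.0045709 + 0.13183) = 1/1.1364 = 0.8800; α₂ = α₁·K2/[H⁺] = 0.1160
α₁ + 2α₂ = 1.1120
DIC = CA / (α₁ + 2α₂) = 2.17 / 1.1120 = 1.95 mmol/kg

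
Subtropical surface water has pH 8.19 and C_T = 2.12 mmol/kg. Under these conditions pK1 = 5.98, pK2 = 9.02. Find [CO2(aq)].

[CO2*] = 11.3 μmol/kg

α₀ = 1 / (1 + K1/[H⁺] + K1K2/[H⁺]²) = 1 / (1 + 10^+2.21 + 10^+1.38)
   = 1 / (1 + 162.18 + 23.988) = 1/187.17 = 0.005343
[CO2*] = α₀ × DIC = 0.005343 × 2.12 = 0.0113 mmol/kg = 11.3 μmol/kg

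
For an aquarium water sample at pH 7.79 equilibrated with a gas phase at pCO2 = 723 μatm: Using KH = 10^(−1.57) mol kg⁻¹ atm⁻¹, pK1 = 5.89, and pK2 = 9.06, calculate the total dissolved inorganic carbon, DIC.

DIC = 1.65 mmol/kg

[CO2*] = KH · pCO2 = 10^(−1.57) × 723×10^-6 = 1.946×10^-5 mol/kg
α₀ = 1/(1 + K1/[H⁺] + K1K2/[H⁺]²) = 1/(1 + 10^+1.90 + 10^+0.63) = 0.01181
DIC = [CO2*]/α₀ = 1.946×10^-5 / 0.01181 = 1.65 mmol/kg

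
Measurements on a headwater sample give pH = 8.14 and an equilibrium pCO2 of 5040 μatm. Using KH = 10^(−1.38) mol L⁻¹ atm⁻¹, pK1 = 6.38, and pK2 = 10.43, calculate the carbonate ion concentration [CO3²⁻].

[CO2*] = KH · pCO2 = 10^(−1.38) × 5040×10^-6 = 2.101×10^-4 mol/L
α₀ = 1/(1 + K1/[H⁺] + K1K2/[H⁺]²) = 1/(1 + 10^+1.76 + 10^-0.53) = 0.01700
DIC = [CO2*]/α₀ = 2.101×10^-4 / 0.01700 = 12.36 mmol/L
[CO3²⁻] = α₂·DIC; α₂ = 0.005016, so [CO3²⁻] = 0.005016 × 12.36 = 0.0620 mmol/L

[CO3²⁻] = 0.0620 mmol/L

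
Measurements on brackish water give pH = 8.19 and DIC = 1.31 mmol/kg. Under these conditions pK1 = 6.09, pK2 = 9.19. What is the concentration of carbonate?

[CO3²⁻] = 0.118 mmol/kg

α₂ = 1 / (1 + [H⁺]/K2 + [H⁺]²/(K1K2)) = 1 / (1 + 10^+1.00 + 10^-1.10)
   = 1 / (1 + 10.000 + 0.079433) = 1/11.079 = 0.09026
[CO3²⁻] = α₂ × DIC = 0.09026 × 1.31 = 0.118 mmol/kg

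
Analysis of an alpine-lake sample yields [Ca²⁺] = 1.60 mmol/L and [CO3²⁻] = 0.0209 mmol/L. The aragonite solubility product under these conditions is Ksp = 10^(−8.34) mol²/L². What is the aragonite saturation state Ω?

Ksp = 10^(−8.34) = 4.571×10^-9
Ω = [Ca²⁺][CO3²⁻]/Ksp = (1.60×10^-3)(0.0209×10^-3) / 4.571×10^-9 = 7.32

Ω = 7.32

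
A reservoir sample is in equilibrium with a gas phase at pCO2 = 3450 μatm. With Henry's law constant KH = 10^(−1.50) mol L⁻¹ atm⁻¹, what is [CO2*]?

[CO2*] = 109 μmol/L

KH = 10^(−1.50) = 3.162×10^-2 mol L⁻¹ atm⁻¹
[CO2*] = KH · pCO2 = 3.162×10^-2 × 3450×10^-6 atm = 1.09×10^-4 mol/L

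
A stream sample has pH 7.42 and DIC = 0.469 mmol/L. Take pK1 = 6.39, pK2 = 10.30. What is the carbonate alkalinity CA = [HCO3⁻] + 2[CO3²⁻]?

CA = 0.430 mmol/L

CA = [HCO3⁻] + 2[CO3²⁻] = (α₁ + 2α₂)·DIC
At pH 7.42: [H⁺]/K1 = 10^-1.03 = 0.093325, K2/[H⁺] = 10^-2.88 = 0.0013183
α₁ = 1/(1 + 0.093325 + 0.0013183) = 1/1.0946 = 0.9135; α₂ = α₁·K2/[H⁺] = 0.001204
α₁ + 2α₂ = 0.9159
CA = 0.9159 × 0.469 = 0.430 mmol/L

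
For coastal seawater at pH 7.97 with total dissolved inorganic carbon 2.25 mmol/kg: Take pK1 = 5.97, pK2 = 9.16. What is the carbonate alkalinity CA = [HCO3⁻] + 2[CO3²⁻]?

CA = [HCO3⁻] + 2[CO3²⁻] = (α₁ + 2α₂)·DIC
At pH 7.97: [H⁺]/K1 = 10^-2.00 = 0.010000, K2/[H⁺] = 10^-1.19 = 0.064565
α₁ = 1/(1 + 0.010000 + 0.064565) = 1/1.0746 = 0.9306; α₂ = α₁·K2/[H⁺] = 0.06009
α₁ + 2α₂ = 1.0508
CA = 1.0508 × 2.25 = 2.36 mmol/kg

CA = 2.36 mmol/kg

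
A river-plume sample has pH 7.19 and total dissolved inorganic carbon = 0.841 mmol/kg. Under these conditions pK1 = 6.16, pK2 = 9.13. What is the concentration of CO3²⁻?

[CO3²⁻] = 8.74 μmol/kg

α₂ = 1 / (1 + [H⁺]/K2 + [H⁺]²/(K1K2)) = 1 / (1 + 10^+1.94 + 10^+0.91)
   = 1 / (1 + 87.096 + 8.1283) = 1/96.225 = 0.01039
[CO3²⁻] = α₂ × DIC = 0.01039 × 0.841 = 0.00874 mmol/kg = 8.74 μmol/kg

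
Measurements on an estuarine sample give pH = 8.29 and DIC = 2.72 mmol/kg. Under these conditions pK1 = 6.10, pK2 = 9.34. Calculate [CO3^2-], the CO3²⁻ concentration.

α₂ = 1 / (1 + [H⁺]/K2 + [H⁺]²/(K1K2)) = 1 / (1 + 10^+1.05 + 10^-1.14)
   = 1 / (1 + 11.220 + 0.072444) = 1/12.293 = 0.08135
[CO3²⁻] = α₂ × DIC = 0.08135 × 2.72 = 0.221 mmol/kg

[CO3²⁻] = 0.221 mmol/kg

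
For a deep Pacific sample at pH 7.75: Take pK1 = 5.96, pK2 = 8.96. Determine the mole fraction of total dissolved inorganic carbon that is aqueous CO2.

α₀ = 0.0150

α₀ = 1 / (1 + K1/[H⁺] + K1K2/[H⁺]²) = 1 / (1 + 10^+1.79 + 10^+0.58)
   = 1 / (1 + 61.660 + 3.8019) = 1/66.461 = 0.01505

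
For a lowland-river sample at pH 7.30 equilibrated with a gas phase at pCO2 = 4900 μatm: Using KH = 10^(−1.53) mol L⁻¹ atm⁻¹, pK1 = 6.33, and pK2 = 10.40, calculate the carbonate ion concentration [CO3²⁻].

[CO2*] = KH · pCO2 = 10^(−1.53) × 4900×10^-6 = 1.446×10^-4 mol/L
α₀ = 1/(1 + K1/[H⁺] + K1K2/[H⁺]²) = 1/(1 + 10^+0.97 + 10^-2.13) = 0.09671
DIC = [CO2*]/α₀ = 1.446×10^-4 / 0.09671 = 1.495 mmol/L
[CO3²⁻] = α₂·DIC; α₂ = 0.0007169, so [CO3²⁻] = 0.0007169 × 1.495 = 0.00107 mmol/L = 1.07 μmol/L

[CO3²⁻] = 1.07 μmol/L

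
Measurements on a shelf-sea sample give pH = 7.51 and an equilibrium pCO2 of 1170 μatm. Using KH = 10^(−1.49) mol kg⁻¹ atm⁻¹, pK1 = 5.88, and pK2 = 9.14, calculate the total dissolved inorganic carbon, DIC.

[CO2*] = KH · pCO2 = 10^(−1.49) × 1170×10^-6 = 3.786×10^-5 mol/kg
α₀ = 1/(1 + K1/[H⁺] + K1K2/[H⁺]²) = 1/(1 + 10^+1.63 + 10^+0.00) = 0.02239
DIC = [CO2*]/α₀ = 3.786×10^-5 / 0.02239 = 1.69 mmol/kg

DIC = 1.69 mmol/kg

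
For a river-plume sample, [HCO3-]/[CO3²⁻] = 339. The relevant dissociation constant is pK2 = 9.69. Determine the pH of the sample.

pH = 7.16

From K2 = [H⁺][CO3²⁻]/[HCO3-]:  pH = pK2 − log₁₀([HCO3-]/[CO3²⁻])
log₁₀(339) = +2.530
pH = 9.69 − (+2.530) = 7.16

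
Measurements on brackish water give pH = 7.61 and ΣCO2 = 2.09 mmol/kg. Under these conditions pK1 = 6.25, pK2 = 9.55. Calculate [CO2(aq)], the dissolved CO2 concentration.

[CO2*] = 0.0865 mmol/kg

α₀ = 1 / (1 + K1/[H⁺] + K1K2/[H⁺]²) = 1 / (1 + 10^+1.36 + 10^-0.58)
   = 1 / (1 + 22.909 + 0.26303) = 1/24.172 = 0.04137
[CO2*] = α₀ × DIC = 0.04137 × 2.09 = 0.0865 mmol/kg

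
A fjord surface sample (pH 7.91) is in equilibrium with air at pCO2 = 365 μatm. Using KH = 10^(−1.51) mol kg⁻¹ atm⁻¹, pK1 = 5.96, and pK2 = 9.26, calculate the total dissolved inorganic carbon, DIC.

[CO2*] = KH · pCO2 = 10^(−1.51) × 365×10^-6 = 1.128×10^-5 mol/kg
α₀ = 1/(1 + K1/[H⁺] + K1K2/[H⁺]²) = 1/(1 + 10^+1.95 + 10^+0.60) = 0.01063
DIC = [CO2*]/α₀ = 1.128×10^-5 / 0.01063 = 1.06 mmol/kg

DIC = 1.06 mmol/kg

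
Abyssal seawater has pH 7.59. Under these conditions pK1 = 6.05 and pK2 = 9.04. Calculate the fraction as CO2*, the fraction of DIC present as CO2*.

α₀ = 1 / (1 + K1/[H⁺] + K1K2/[H⁺]²) = 1 / (1 + 10^+1.54 + 10^+0.09)
   = 1 / (1 + 34.674 + 1.2303) = 1/36.904 = 0.02710

α₀ = 0.0271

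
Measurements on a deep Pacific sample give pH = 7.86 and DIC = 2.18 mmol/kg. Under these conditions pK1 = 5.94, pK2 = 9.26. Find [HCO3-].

α₁ = 1 / (1 + [H⁺]/K1 + K2/[H⁺]) = 1 / (1 + 10^-1.92 + 10^-1.40)
   = 1 / (1 + 0.012023 + 0.039811) = 1/1.0518 = 0.9507
[HCO3⁻] = α₁ × DIC = 0.9507 × 2.18 = 2.07 mmol/kg

[HCO3⁻] = 2.07 mmol/kg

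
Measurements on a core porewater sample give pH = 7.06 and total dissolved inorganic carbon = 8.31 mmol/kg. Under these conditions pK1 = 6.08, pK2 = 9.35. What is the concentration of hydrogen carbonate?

α₁ = 1 / (1 + [H⁺]/K1 + K2/[H⁺]) = 1 / (1 + 10^-0.98 + 10^-2.29)
   = 1 / (1 + 0.10471 + 0.0051286) = 1/1.1098 = 0.9010
[HCO3⁻] = α₁ × DIC = 0.9010 × 8.31 = 7.49 mmol/kg

[HCO3⁻] = 7.49 mmol/kg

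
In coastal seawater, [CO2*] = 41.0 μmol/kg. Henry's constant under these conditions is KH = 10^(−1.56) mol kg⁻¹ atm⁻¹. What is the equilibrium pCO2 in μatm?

KH = 10^(−1.56) = 2.754×10^-2 mol kg⁻¹ atm⁻¹
pCO2 = [CO2*]/KH = 41.0×10^-6 / 2.754×10^-2 = 1.49×10^-3 atm = 1490 μatm

pCO2 = 1490 μatm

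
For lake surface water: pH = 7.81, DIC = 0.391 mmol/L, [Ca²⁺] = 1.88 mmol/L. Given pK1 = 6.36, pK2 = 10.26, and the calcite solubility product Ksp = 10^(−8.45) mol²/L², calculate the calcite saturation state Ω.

Ω = 0.707

α₂ = 1 / (1 + [H⁺]/K2 + [H⁺]²/(K1K2)) = 1 / (1 + 10^+2.45 + 10^+1.00)
   = 1 / (1 + 281.84 + 10.000) = 1/292.84 = 0.003415
[CO3²⁻] = α₂ × DIC = 0.003415 × 0.391 = 0.001335 mmol/L = 1.335 μmol/L
Ksp = 10^(−8.45) = 3.548×10^-9
Ω = [Ca²⁺][CO3²⁻]/Ksp = (1.88×10^-3)(1.335×10^-6) / 3.548×10^-9 = 0.707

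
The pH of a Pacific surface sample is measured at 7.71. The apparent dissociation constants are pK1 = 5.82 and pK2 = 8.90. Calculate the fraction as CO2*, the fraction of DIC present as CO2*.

α₀ = 0.0120

α₀ = 1 / (1 + K1/[H⁺] + K1K2/[H⁺]²) = 1 / (1 + 10^+1.89 + 10^+0.70)
   = 1 / (1 + 77.625 + 5.0119) = 1/83.637 = 0.01196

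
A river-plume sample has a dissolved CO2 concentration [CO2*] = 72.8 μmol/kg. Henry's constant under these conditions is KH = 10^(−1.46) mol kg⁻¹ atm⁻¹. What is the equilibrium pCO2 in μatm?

pCO2 = 2100 μatm

KH = 10^(−1.46) = 3.467×10^-2 mol kg⁻¹ atm⁻¹
pCO2 = [CO2*]/KH = 72.8×10^-6 / 3.467×10^-2 = 2.10×10^-3 atm = 2100 μatm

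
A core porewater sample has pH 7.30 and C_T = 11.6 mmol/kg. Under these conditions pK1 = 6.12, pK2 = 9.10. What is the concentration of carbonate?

α₂ = 1 / (1 + [H⁺]/K2 + [H⁺]²/(K1K2)) = 1 / (1 + 10^+1.80 + 10^+0.62)
   = 1 / (1 + 63.096 + 4.1687) = 1/68.264 = 0.01465
[CO3²⁻] = α₂ × DIC = 0.01465 × 11.6 = 0.170 mmol/kg

[CO3²⁻] = 0.170 mmol/kg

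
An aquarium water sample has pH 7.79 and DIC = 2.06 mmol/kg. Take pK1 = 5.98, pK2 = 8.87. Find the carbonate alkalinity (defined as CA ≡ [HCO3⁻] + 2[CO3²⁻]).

CA = [HCO3⁻] + 2[CO3²⁻] = (α₁ + 2α₂)·DIC
At pH 7.79: [H⁺]/K1 = 10^-1.81 = 0.015488, K2/[H⁺] = 10^-1.08 = 0.083176
α₁ = 1/(1 + 0.015488 + 0.083176) = 1/1.0987 = 0.9102; α₂ = α₁·K2/[H⁺] = 0.07571
α₁ + 2α₂ = 1.0616
CA = 1.0616 × 2.06 = 2.19 mmol/kg

CA = 2.19 mmol/kg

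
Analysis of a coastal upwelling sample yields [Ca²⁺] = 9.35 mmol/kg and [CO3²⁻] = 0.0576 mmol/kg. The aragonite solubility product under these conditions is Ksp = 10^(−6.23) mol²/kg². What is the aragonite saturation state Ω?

Ω = 0.915

Ksp = 10^(−6.23) = 5.888×10^-7
Ω = [Ca²⁺][CO3²⁻]/Ksp = (9.35×10^-3)(0.0576×10^-3) / 5.888×10^-7 = 0.915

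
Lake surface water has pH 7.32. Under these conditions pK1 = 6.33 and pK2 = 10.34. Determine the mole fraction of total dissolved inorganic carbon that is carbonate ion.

α₂ = 1 / (1 + [H⁺]/K2 + [H⁺]²/(K1K2)) = 1 / (1 + 10^+3.02 + 10^+2.03)
   = 1 / (1 + 1047.1 + 107.15) = 1/1155.3 = 0.0008656

α₂ = 0.000866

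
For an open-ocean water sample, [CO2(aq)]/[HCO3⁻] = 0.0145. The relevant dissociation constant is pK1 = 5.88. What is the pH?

From K1 = [H⁺][HCO3⁻]/[CO2(aq)]:  pH = pK1 − log₁₀([CO2(aq)]/[HCO3⁻])
log₁₀(0.0145) = -1.839
pH = 5.88 − (-1.839) = 7.72

pH = 7.72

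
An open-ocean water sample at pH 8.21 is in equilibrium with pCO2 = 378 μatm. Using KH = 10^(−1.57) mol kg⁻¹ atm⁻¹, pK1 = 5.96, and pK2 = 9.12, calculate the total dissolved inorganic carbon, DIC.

[CO2*] = KH · pCO2 = 10^(−1.57) × 378×10^-6 = 1.017×10^-5 mol/kg
α₀ = 1/(1 + K1/[H⁺] + K1K2/[H⁺]²) = 1/(1 + 10^+2.25 + 10^+1.34) = 0.004982
DIC = [CO2*]/α₀ = 1.017×10^-5 / 0.004982 = 2.04 mmol/kg

DIC = 2.04 mmol/kg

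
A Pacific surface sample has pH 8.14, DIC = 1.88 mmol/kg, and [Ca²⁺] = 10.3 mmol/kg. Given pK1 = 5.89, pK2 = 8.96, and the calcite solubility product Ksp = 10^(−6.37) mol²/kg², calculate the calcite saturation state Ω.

α₂ = 1 / (1 + [H⁺]/K2 + [H⁺]²/(K1K2)) = 1 / (1 + 10^+0.82 + 10^-1.43)
   = 1 / (1 + 6.6069 + 0.037154) = 1/7.6441 = 0.1308
[CO3²⁻] = α₂ × DIC = 0.1308 × 1.88 = 0.2459 mmol/kg
Ksp = 10^(−6.37) = 4.266×10^-7
Ω = [Ca²⁺][CO3²⁻]/Ksp = (10.3×10^-3)(2.459×10^-4) / 4.266×10^-7 = 5.94

Ω = 5.94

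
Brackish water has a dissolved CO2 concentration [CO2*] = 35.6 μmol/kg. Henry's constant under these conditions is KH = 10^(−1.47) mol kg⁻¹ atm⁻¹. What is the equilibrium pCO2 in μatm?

KH = 10^(−1.47) = 3.388×10^-2 mol kg⁻¹ atm⁻¹
pCO2 = [CO2*]/KH = 35.6×10^-6 / 3.388×10^-2 = 1.05×10^-3 atm = 1050 μatm

pCO2 = 1050 μatm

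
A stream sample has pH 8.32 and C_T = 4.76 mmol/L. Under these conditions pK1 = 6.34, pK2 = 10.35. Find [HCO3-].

α₁ = 1 / (1 + [H⁺]/K1 + K2/[H⁺]) = 1 / (1 + 10^-1.98 + 10^-2.03)
   = 1 / (1 + 0.010471 + 0.0093325) = 1/1.0198 = 0.9806
[HCO3⁻] = α₁ × DIC = 0.9806 × 4.76 = 4.67 mmol/L

[HCO3⁻] = 4.67 mmol/L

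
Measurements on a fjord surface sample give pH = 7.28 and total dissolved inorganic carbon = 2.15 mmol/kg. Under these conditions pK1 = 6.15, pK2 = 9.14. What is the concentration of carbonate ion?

α₂ = 1 / (1 + [H⁺]/K2 + [H⁺]²/(K1K2)) = 1 / (1 + 10^+1.86 + 10^+0.73)
   = 1 / (1 + 72.444 + 5.3703) = 1/78.814 = 0.01269
[CO3²⁻] = α₂ × DIC = 0.01269 × 2.15 = 0.0273 mmol/kg

[CO3²⁻] = 0.0273 mmol/kg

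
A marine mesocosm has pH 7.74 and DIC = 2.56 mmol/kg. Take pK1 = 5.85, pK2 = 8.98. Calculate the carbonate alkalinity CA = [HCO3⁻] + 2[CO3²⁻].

CA = [HCO3⁻] + 2[CO3²⁻] = (α₁ + 2α₂)·DIC
At pH 7.74: [H⁺]/K1 = 10^-1.89 = 0.012882, K2/[H⁺] = 10^-1.24 = 0.057544
α₁ = 1/(1 + 0.012882 + 0.057544) = 1/1.0704 = 0.9342; α₂ = α₁·K2/[H⁺] = 0.05376
α₁ + 2α₂ = 1.0417
CA = 1.0417 × 2.56 = 2.67 mmol/kg

CA = 2.67 mmol/kg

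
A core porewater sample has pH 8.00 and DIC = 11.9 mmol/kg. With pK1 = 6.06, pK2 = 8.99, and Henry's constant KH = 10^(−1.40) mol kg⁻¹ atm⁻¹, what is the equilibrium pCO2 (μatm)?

pCO2 = 3080 μatm

α₀ = 1 / (1 + K1/[H⁺] + K1K2/[H⁺]²) = 1 / (1 + 10^+1.94 + 10^+0.95)
   = 1 / (1 + 87.096 + 8.9125) = 1/97.009 = 0.01031
[CO2*] = α₀ × DIC = 0.01031 × 11.9 = 0.1227 mmol/kg
pCO2 = [CO2*]/KH = 1.227×10^-4 / 3.981×10^-2 = 3080 μatm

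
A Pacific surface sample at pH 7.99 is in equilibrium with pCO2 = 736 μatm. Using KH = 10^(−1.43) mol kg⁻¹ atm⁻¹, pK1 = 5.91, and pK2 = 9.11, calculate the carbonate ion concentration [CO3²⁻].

[CO3²⁻] = 0.249 mmol/kg

[CO2*] = KH · pCO2 = 10^(−1.43) × 736×10^-6 = 2.734×10^-5 mol/kg
α₀ = 1/(1 + K1/[H⁺] + K1K2/[H⁺]²) = 1/(1 + 10^+2.08 + 10^+0.96) = 0.007672
DIC = [CO2*]/α₀ = 2.734×10^-5 / 0.007672 = 3.564 mmol/kg
[CO3²⁻] = α₂·DIC; α₂ = 0.06997, so [CO3²⁻] = 0.06997 × 3.564 = 0.249 mmol/kg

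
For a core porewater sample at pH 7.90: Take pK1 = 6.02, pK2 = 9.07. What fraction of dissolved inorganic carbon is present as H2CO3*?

α₀ = 1 / (1 + K1/[H⁺] + K1K2/[H⁺]²) = 1 / (1 + 10^+1.88 + 10^+0.71)
   = 1 / (1 + 75.858 + 5.1286) = 1/81.986 = 0.01220

α₀ = 0.0122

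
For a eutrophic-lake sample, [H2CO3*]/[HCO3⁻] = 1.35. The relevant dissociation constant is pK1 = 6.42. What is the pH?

From K1 = [H⁺][HCO3⁻]/[H2CO3*]:  pH = pK1 − log₁₀([H2CO3*]/[HCO3⁻])
log₁₀(1.35) = +0.130
pH = 6.42 − (+0.130) = 6.29

pH = 6.29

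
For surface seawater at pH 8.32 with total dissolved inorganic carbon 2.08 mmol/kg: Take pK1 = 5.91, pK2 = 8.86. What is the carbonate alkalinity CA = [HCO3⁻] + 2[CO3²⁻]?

CA = 2.54 mmol/kg

CA = [HCO3⁻] + 2[CO3²⁻] = (α₁ + 2α₂)·DIC
At pH 8.32: [H⁺]/K1 = 10^-2.41 = 0.0038905, K2/[H⁺] = 10^-0.54 = 0.28840
α₁ = 1/(1 + 0.0038905 + 0.28840) = 1/1.2923 = 0.7738; α₂ = α₁·K2/[H⁺] = 0.2232
α₁ + 2α₂ = 1.2202
CA = 1.2202 × 2.08 = 2.54 mmol/kg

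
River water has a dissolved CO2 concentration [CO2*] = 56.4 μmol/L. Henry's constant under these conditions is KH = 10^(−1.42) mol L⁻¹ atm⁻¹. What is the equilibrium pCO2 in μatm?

pCO2 = 1480 μatm

KH = 10^(−1.42) = 3.802×10^-2 mol L⁻¹ atm⁻¹
pCO2 = [CO2*]/KH = 56.4×10^-6 / 3.802×10^-2 = 1.48×10^-3 atm = 1480 μatm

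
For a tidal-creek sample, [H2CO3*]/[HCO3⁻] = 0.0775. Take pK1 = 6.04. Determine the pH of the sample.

From K1 = [H⁺][HCO3⁻]/[H2CO3*]:  pH = pK1 − log₁₀([H2CO3*]/[HCO3⁻])
log₁₀(0.0775) = -1.111
pH = 6.04 − (-1.111) = 7.15

pH = 7.15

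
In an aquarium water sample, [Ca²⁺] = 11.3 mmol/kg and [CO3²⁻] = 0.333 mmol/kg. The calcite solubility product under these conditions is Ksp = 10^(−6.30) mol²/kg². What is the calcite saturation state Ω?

Ksp = 10^(−6.30) = 5.012×10^-7
Ω = [Ca²⁺][CO3²⁻]/Ksp = (11.3×10^-3)(0.333×10^-3) / 5.012×10^-7 = 7.51

Ω = 7.51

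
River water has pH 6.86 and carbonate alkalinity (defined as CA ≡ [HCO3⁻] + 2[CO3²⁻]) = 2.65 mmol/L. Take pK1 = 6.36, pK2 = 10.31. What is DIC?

DIC = 3.49 mmol/L

CA = [HCO3⁻] + 2[CO3²⁻] = (α₁ + 2α₂)·DIC
At pH 6.86: [H⁺]/K1 = 10^-0.50 = 0.31623, K2/[H⁺] = 10^-3.45 = 0.00035481
α₁ = 1/(1 + 0.31623 + 0.00035481) = 1/1.3166 = 0.7595; α₂ = α₁·K2/[H⁺] = 0.0002695
α₁ + 2α₂ = 0.7601
DIC = CA / (α₁ + 2α₂) = 2.65 / 0.7601 = 3.49 mmol/L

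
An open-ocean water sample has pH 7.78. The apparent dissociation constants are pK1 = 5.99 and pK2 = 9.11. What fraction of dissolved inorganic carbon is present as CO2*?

α₀ = 1 / (1 + K1/[H⁺] + K1K2/[H⁺]²) = 1 / (1 + 10^+1.79 + 10^+0.46)
   = 1 / (1 + 61.660 + 2.8840) = 1/65.544 = 0.01526

α₀ = 0.0153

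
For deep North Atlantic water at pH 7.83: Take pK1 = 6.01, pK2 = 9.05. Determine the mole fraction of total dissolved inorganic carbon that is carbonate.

α₂ = 0.0560

α₂ = 1 / (1 + [H⁺]/K2 + [H⁺]²/(K1K2)) = 1 / (1 + 10^+1.22 + 10^-0.60)
   = 1 / (1 + 16.596 + 0.25119) = 1/17.847 = 0.05603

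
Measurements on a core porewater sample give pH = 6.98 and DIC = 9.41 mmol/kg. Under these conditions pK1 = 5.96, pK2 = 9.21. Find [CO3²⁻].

α₂ = 1 / (1 + [H⁺]/K2 + [H⁺]²/(K1K2)) = 1 / (1 + 10^+2.23 + 10^+1.21)
   = 1 / (1 + 169.82 + 16.218) = 1/187.04 = 0.005346
[CO3²⁻] = α₂ × DIC = 0.005346 × 9.41 = 0.0503 mmol/kg

[CO3²⁻] = 0.0503 mmol/kg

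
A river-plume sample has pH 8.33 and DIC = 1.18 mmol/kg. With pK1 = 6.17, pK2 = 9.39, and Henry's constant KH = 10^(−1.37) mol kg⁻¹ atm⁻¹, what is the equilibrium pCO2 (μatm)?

α₀ = 1 / (1 + K1/[H⁺] + K1K2/[H⁺]²) = 1 / (1 + 10^+2.16 + 10^+1.10)
   = 1 / (1 + 144.54 + 12.589) = 1/158.13 = 0.006324
[CO2*] = α₀ × DIC = 0.006324 × 1.18 = 0.007462 mmol/kg = 7.462 μmol/kg
pCO2 = [CO2*]/KH = 7.462×10^-6 / 4.266×10^-2 = 175 μatm

pCO2 = 175 μatm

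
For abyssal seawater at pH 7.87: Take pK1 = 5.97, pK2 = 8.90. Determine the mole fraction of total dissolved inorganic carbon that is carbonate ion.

α₂ = 0.0844

α₂ = 1 / (1 + [H⁺]/K2 + [H⁺]²/(K1K2)) = 1 / (1 + 10^+1.03 + 10^-0.87)
   = 1 / (1 + 10.715 + 0.13490) = 1/11.850 = 0.08439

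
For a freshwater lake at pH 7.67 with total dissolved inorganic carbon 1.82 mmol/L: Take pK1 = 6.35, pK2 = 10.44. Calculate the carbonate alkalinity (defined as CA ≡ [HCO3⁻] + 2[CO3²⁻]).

CA = 1.74 mmol/L

CA = [HCO3⁻] + 2[CO3²⁻] = (α₁ + 2α₂)·DIC
At pH 7.67: [H⁺]/K1 = 10^-1.32 = 0.047863, K2/[H⁺] = 10^-2.77 = 0.0016982
α₁ = 1/(1 + 0.047863 + 0.0016982) = 1/1.0496 = 0.9528; α₂ = α₁·K2/[H⁺] = 0.001618
α₁ + 2α₂ = 0.9560
CA = 0.9560 × 1.82 = 1.74 mmol/L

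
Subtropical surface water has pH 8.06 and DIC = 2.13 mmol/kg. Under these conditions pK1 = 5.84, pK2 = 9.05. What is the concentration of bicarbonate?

α₁ = 1 / (1 + [H⁺]/K1 + K2/[H⁺]) = 1 / (1 + 10^-2.22 + 10^-0.99)
   = 1 / (1 + 0.0060256 + 0.10233) = 1/1.1084 = 0.9022
[HCO3⁻] = α₁ × DIC = 0.9022 × 2.13 = 1.92 mmol/kg

[HCO3⁻] = 1.92 mmol/kg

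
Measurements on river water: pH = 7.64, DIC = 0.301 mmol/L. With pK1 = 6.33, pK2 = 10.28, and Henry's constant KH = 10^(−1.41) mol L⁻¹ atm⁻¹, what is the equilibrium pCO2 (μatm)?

α₀ = 1 / (1 + K1/[H⁺] + K1K2/[H⁺]²) = 1 / (1 + 10^+1.31 + 10^-1.33)
   = 1 / (1 + 20.417 + 0.046774) = 1/21.464 = 0.04659
[CO2*] = α₀ × DIC = 0.04659 × 0.301 = 0.01402 mmol/L = 14.02 μmol/L
pCO2 = [CO2*]/KH = 1.402×10^-5 / 3.890×10^-2 = 360 μatm

pCO2 = 360 μatm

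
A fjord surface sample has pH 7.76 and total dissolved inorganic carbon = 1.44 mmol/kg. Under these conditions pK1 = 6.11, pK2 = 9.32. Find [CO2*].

[CO2*] = 0.0307 mmol/kg

α₀ = 1 / (1 + K1/[H⁺] + K1K2/[H⁺]²) = 1 / (1 + 10^+1.65 + 10^+0.09)
   = 1 / (1 + 44.668 + 1.2303) = 1/46.899 = 0.02132
[CO2*] = α₀ × DIC = 0.02132 × 1.44 = 0.0307 mmol/kg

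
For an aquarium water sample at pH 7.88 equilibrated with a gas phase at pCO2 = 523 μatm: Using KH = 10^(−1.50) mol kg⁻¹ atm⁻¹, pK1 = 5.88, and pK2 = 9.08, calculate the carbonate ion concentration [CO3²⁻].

[CO2*] = KH · pCO2 = 10^(−1.50) × 523×10^-6 = 1.654×10^-5 mol/kg
α₀ = 1/(1 + K1/[H⁺] + K1K2/[H⁺]²) = 1/(1 + 10^+2.00 + 10^+0.80) = 0.009319
DIC = [CO2*]/α₀ = 1.654×10^-5 / 0.009319 = 1.775 mmol/kg
[CO3²⁻] = α₂·DIC; α₂ = 0.05880, so [CO3²⁻] = 0.05880 × 1.775 = 0.104 mmol/kg

[CO3²⁻] = 0.104 mmol/kg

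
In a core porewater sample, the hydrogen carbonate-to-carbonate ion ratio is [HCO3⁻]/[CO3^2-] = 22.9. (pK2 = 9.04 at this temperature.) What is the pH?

pH = 7.68

From K2 = [H⁺][CO3^2-]/[HCO3⁻]:  pH = pK2 − log₁₀([HCO3⁻]/[CO3^2-])
log₁₀(22.9) = +1.360
pH = 9.04 − (+1.360) = 7.68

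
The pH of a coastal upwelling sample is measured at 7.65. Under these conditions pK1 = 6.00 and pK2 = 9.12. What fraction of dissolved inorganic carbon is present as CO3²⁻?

α₂ = 0.0321

α₂ = 1 / (1 + [H⁺]/K2 + [H⁺]²/(K1K2)) = 1 / (1 + 10^+1.47 + 10^-0.18)
   = 1 / (1 + 29.512 + 0.66069) = 1/31.173 = 0.03208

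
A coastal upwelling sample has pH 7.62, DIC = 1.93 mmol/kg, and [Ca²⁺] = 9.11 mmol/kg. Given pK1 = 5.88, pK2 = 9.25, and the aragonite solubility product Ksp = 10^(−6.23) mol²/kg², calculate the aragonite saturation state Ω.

Ω = 0.672

α₂ = 1 / (1 + [H⁺]/K2 + [H⁺]²/(K1K2)) = 1 / (1 + 10^+1.63 + 10^-0.11)
   = 1 / (1 + 42.658 + 0.77625) = 1/44.434 = 0.02251
[CO3²⁻] = α₂ × DIC = 0.02251 × 1.93 = 0.04344 mmol/kg
Ksp = 10^(−6.23) = 5.888×10^-7
Ω = [Ca²⁺][CO3²⁻]/Ksp = (9.11×10^-3)(4.344×10^-5) / 5.888×10^-7 = 0.672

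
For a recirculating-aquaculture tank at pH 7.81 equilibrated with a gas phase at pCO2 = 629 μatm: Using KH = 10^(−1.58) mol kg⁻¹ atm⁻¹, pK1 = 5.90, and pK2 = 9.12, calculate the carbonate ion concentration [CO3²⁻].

[CO2*] = KH · pCO2 = 10^(−1.58) × 629×10^-6 = 1.654×10^-5 mol/kg
α₀ = 1/(1 + K1/[H⁺] + K1K2/[H⁺]²) = 1/(1 + 10^+1.91 + 10^+0.60) = 0.01159
DIC = [CO2*]/α₀ = 1.654×10^-5 / 0.01159 = 1.427 mmol/kg
[CO3²⁻] = α₂·DIC; α₂ = 0.04615, so [CO3²⁻] = 0.04615 × 1.427 = 0.0659 mmol/kg

[CO3²⁻] = 0.0659 mmol/kg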